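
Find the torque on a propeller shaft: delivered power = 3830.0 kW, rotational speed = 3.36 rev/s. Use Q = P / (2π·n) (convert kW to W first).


Formula: Q = P_W / (2 * pi * n)
Step 1 — P_W = 3830.0 kW * 1000 = 3830000.0 W
Step 2 — 2 * pi * n = 2 * pi * 3.36 = 21.111503
Step 3 — Q = 3830000.0 / 21.111503 ≈ 181420 N·m (5 s.f.)

181420 N·m


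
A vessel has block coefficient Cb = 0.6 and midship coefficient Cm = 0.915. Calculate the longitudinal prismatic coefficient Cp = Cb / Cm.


Formula: Cp = Cb / Cm
Substituting: Cp = 0.6 / 0.915
Result: Cp ≈ 0.65574 (5 s.f.)

0.65574


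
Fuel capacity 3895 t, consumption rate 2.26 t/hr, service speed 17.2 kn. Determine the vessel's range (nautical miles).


Formula: endurance = fuel / rate; range = endurance * speed
Step 1 — endurance = 3895 / 2.26 = 1723.4513 hours
Step 2 — range = 1723.4513 * 17.2 ≈ 29643 nautical miles (5 s.f.)

29643 NM


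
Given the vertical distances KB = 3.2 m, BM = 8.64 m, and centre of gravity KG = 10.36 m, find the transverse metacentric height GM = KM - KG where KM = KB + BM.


Formula: GM = KB + BM - KG
Step 1 — KM = KB + BM = 3.2 + 8.64 = 11.84 m
Step 2 — GM = KM - KG = 11.84 - 10.36 = 1.48 m

1.48 m


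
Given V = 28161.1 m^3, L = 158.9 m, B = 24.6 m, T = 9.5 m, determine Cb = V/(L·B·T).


Formula: Cb = V / (L * B * T)
Step 1 — L * B * T = 158.9 * 24.6 * 9.5 = 37134.93 m^3
Step 2 — Cb = 28161.1 / 37134.93 ≈ 0.75835 (5 s.f.)

0.75835


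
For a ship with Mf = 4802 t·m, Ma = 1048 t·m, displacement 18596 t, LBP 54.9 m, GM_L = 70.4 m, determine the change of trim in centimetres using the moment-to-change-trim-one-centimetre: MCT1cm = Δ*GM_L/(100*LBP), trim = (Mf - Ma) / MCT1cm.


Formula: net trimming moment = Mf - Ma; MCT1cm = Δ*GM_L/(100*LBP); trim = net moment / MCT1cm
Step 1 — net trimming moment = 4802 - 1048 = 3754 t·m
Step 2 — MCT1cm = 18596 * 70.4 / (100 * 54.9) = 238.4624 t·m/cm
Step 3 — trim = 3754 / 238.4624 ≈ 15.743 cm (5 s.f.)

15.743 cm


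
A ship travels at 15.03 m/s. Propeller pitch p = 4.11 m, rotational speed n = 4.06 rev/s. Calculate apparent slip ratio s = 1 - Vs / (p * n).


Formula: s = 1 - Vs / (p * n)
Step 1 — p * n = 4.11 * 4.06 = 16.6866
Step 2 — Vs / (p*n) = 15.03 / 16.6866 = 0.900723 (6 d.p.)
Step 3 — s = 1 - 0.900723 = 0.099277

0.099277


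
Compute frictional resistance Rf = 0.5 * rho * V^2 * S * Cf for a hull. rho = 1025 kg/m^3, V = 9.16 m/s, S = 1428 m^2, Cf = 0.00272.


Formula: Rf = 0.5 * rho * V^2 * S * Cf
Step 1 — V^2 = 9.16^2 = 83.9056
Step 2 — 0.5 * rho * V^2 = 0.5 * 1025 * 83.9056 = 43001.62
Step 3 — Rf = 43001.62 * 1428 * 0.00272 ≈ 167030 N (5 s.f.)

167030 N


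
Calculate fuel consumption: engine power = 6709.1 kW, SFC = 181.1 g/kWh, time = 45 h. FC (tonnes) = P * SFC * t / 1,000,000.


Formula: FC (tonnes) = P * SFC * t / 1,000,000
Step 1 — P * SFC * t = 6709.1 * 181.1 * 45 = 54675810.45 g
Step 2 — FC (tonnes) = 54675810.45 / 1,000,000 ≈ 54.676 tonnes (5 s.f.)

54.676 tonnes


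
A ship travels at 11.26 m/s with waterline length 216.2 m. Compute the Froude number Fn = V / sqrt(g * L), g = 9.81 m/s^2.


Formula: Fn = V / sqrt(g * L)
Step 1 — g * L = 9.81 * 216.2 = 2120.922
Step 2 — sqrt(g * L) = sqrt(2120.922) = 46.053469
Step 3 — Fn = 11.26 / 46.053469 ≈ 0.24450 (5 s.f.)

0.24450


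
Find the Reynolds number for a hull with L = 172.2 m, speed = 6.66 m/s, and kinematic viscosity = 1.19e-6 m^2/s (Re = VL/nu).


Formula: Re = V * L / nu
Step 1 — V * L = 6.66 * 172.2 = 1146.852 m^2/s
Step 2 — Re = 1146.852 / 1.19e-6 = 9.64e+08

9.64e+08


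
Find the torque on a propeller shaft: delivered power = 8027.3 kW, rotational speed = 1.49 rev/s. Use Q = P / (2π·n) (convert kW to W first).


Formula: Q = P_W / (2 * pi * n)
Step 1 — P_W = 8027.3 kW * 1000 = 8027300.0 W
Step 2 — 2 * pi * n = 2 * pi * 1.49 = 9.361946
Step 3 — Q = 8027300.0 / 9.361946 ≈ 857440 N·m (5 s.f.)

857440 N·m


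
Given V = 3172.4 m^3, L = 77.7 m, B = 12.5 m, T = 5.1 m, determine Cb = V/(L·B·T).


Formula: Cb = V / (L * B * T)
Step 1 — L * B * T = 77.7 * 12.5 * 5.1 = 4953.375 m^3
Step 2 — Cb = 3172.4 / 4953.375 ≈ 0.64045 (5 s.f.)

0.64045


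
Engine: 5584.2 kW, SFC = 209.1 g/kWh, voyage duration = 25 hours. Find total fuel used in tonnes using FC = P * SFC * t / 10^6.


Formula: FC (tonnes) = P * SFC * t / 1,000,000
Step 1 — P * SFC * t = 5584.2 * 209.1 * 25 = 29191405.5 g
Step 2 — FC (tonnes) = 29191405.5 / 1,000,000 ≈ 29.191 tonnes (5 s.f.)

29.191 tonnes


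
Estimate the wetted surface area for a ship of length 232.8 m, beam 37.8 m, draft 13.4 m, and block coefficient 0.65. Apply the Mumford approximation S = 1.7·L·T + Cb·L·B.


Formula: S = 1.7*L*T + V/T with V = Cb*L*B*T, i.e. S = L * (1.7*T + Cb*B)
Step 1 — 1.7*T = 1.7 * 13.4 = 22.78 m
Step 2 — Cb*B = 0.65 * 37.8 = 24.57 m
Step 3 — 1.7*T + Cb*B = 22.78 + 24.57 = 47.35 m
Step 4 — S = 232.8 * 47.35 ≈ 11023 m^2 (5 s.f.)

11023 m^2


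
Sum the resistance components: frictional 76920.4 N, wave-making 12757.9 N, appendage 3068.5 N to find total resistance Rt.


Formula: Rt = Rf + Rw + Ra
Substituting: Rt = 76920.4 + 12757.9 + 3068.5
Result: Rt = 92746.8 N

92746.8 N


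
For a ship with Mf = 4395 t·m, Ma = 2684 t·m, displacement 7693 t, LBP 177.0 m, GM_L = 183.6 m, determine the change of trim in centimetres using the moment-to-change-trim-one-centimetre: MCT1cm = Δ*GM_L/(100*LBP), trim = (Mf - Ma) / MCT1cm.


Formula: net trimming moment = Mf - Ma; MCT1cm = Δ*GM_L/(100*LBP); trim = net moment / MCT1cm
Step 1 — net trimming moment = 4395 - 2684 = 1711 t·m
Step 2 — MCT1cm = 7693 * 183.6 / (100 * 177.0) = 79.7986 t·m/cm
Step 3 — trim = 1711 / 79.7986 ≈ 21.441 cm (5 s.f.)

21.441 cm


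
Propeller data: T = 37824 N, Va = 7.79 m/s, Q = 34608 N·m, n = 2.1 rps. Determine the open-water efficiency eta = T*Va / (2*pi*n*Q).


Formula: eta = T * Va / (2 * pi * n * Q)
Step 1 — numerator = T * Va = 37824 * 7.79 = 294648.96
Step 2 — 2 * pi * n = 2 * pi * 2.1 = 13.194689
Step 3 — denominator = 13.194689 * 34608 = 456641.8
Step 4 — eta = 294648.96 / 456641.8 ≈ 0.64525 (5 s.f.)

0.64525


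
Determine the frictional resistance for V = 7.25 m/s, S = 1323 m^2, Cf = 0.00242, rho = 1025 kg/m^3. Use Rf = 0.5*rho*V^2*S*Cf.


Formula: Rf = 0.5 * rho * V^2 * S * Cf
Step 1 — V^2 = 7.25^2 = 52.5625
Step 2 — 0.5 * rho * V^2 = 0.5 * 1025 * 52.5625 = 26938.28125
Step 3 — Rf = 26938.28125 * 1323 * 0.00242 ≈ 86247 N (5 s.f.)

86247 N


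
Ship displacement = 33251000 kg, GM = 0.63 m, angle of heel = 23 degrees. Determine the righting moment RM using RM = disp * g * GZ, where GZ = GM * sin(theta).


Formula: GZ = GM * sin(theta); RM = disp * g * GZ
Step 1 — GZ = 0.63 * sin(23°) = 0.63 * 0.390731 = 0.246161 m
Step 2 — RM = 33251000 * 9.81 * 0.246161 ≈ 80296000 N·m (5 s.f.)

80296000 N·m


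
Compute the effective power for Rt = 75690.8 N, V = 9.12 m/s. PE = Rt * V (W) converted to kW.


Formula: PE = Rt * V / 1000 (kW)
Step 1 — PE (W) = 75690.8 * 9.12 = 690300.096 W
Step 2 — PE (kW) = 690300.096 / 1000 ≈ 690.30 kW (5 s.f.)

690.30 kW


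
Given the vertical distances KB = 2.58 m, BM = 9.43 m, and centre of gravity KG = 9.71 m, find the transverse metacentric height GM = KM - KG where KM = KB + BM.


Formula: GM = KB + BM - KG
Step 1 — KM = KB + BM = 2.58 + 9.43 = 12.01 m
Step 2 — GM = KM - KG = 12.01 - 9.71 = 2.3 m

2.3 m


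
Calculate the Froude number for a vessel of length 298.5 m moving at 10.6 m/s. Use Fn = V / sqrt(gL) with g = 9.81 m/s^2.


Formula: Fn = V / sqrt(g * L)
Step 1 — g * L = 9.81 * 298.5 = 2928.285
Step 2 — sqrt(g * L) = sqrt(2928.285) = 54.11363
Step 3 — Fn = 10.6 / 54.11363 ≈ 0.19588 (5 s.f.)

0.19588


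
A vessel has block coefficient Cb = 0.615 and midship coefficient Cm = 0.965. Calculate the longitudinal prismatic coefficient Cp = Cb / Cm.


Formula: Cp = Cb / Cm
Substituting: Cp = 0.615 / 0.965
Result: Cp ≈ 0.63731 (5 s.f.)

0.63731


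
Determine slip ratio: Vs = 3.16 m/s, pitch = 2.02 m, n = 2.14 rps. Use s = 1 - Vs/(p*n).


Formula: s = 1 - Vs / (p * n)
Step 1 — p * n = 2.02 * 2.14 = 4.3228
Step 2 — Vs / (p*n) = 3.16 / 4.3228 = 0.731008 (6 d.p.)
Step 3 — s = 1 - 0.731008 = 0.268992

0.268992


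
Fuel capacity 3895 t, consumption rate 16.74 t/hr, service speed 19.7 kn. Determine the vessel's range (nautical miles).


Formula: endurance = fuel / rate; range = endurance * speed
Step 1 — endurance = 3895 / 16.74 = 232.6762 hours
Step 2 — range = 232.6762 * 19.7 ≈ 4583.7 nautical miles (5 s.f.)

4583.7 NM


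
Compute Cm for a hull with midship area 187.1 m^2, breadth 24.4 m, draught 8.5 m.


Formula: Cm = Am / (B * T)
Step 1 — B * T = 24.4 * 8.5 = 207.4 m^2
Step 2 — Cm = 187.1 / 207.4 ≈ 0.90212 (5 s.f.)

0.90212


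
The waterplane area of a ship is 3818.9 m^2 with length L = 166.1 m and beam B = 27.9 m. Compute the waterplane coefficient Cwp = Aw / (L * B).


Formula: Cwp = Aw / (L * B)
Step 1 — L * B = 166.1 * 27.9 = 4634.19 m^2
Step 2 — Cwp = 3818.9 / 4634.19 ≈ 0.82407 (5 s.f.)

0.82407


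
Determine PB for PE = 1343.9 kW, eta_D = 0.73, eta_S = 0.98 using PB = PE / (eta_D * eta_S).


Formula: PB = PE / (eta_D * eta_S)
Step 1 — combined efficiency = eta_D * eta_S = 0.73 * 0.98 = 0.7154
Step 2 — PB = 1343.9 / 0.7154 ≈ 1878.5 kW (5 s.f.)

1878.5 kW


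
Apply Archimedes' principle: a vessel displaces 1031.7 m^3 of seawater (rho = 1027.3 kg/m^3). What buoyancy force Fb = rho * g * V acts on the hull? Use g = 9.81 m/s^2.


Formula: Fb = rho * g * V
Substituting: Fb = 1027.3 * 9.81 * 1031.7
Intermediate: 1027.3 * 9.81 = 10077.813
Result: Fb = 10077.813 * 1031.7 ≈ 10397000 N (5 s.f.)

10397000 N


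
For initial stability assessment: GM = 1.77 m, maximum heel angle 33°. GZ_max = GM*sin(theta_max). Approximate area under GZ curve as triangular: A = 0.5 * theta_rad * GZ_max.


Formula: GZ_max = GM * sin(theta); Area = 0.5 * theta_rad * GZ_max
Step 1 — GZ_max = 1.77 * sin(33°) = 1.77 * 0.544639 = 0.964011 m
Step 2 — theta_rad = 33 * pi/180 = 0.575959 rad
Step 3 — Area = 0.5 * 0.575959 * 0.964011 ≈ 0.27762 m·rad (5 s.f.)

0.27762 m·rad


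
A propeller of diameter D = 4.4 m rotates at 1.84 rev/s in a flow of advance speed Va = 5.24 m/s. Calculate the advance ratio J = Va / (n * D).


Formula: J = Va / (n * D)
Step 1 — n * D = 1.84 * 4.4 = 8.096
Step 2 — J = 5.24 / 8.096 ≈ 0.64723 (5 s.f.)

0.64723


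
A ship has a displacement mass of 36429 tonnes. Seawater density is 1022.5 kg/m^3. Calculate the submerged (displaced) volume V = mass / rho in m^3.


Formula: V = mass / rho
Step 1 — convert tonnes to kg: 36429 t * 1000 = 36429000 kg
Step 2 — V = 36429000 / 1022.5 ≈ 35627 m^3 (5 s.f.)

35627 m^3


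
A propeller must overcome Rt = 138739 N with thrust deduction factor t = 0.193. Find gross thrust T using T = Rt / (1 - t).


Formula: T = Rt / (1 - t)
Step 1 — (1 - t) = 1 - 0.193 = 0.807
Step 2 — T = 138739 / 0.807 ≈ 171920 N (5 s.f.)

171920 N


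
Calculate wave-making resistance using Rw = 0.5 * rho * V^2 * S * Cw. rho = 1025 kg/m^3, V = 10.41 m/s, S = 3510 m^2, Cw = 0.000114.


Formula: Rw = 0.5 * rho * V^2 * S * Cw
Step 1 — V^2 = 10.41^2 = 108.3681
Step 2 — 0.5 * rho * V^2 = 0.5 * 1025 * 108.3681 = 55538.65125
Step 3 — Rw = 55538.65125 * 3510 * 0.000114 ≈ 22223 N (5 s.f.)

22223 N


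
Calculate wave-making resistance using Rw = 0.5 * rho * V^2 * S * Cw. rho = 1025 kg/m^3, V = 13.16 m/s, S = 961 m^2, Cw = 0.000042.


Formula: Rw = 0.5 * rho * V^2 * S * Cw
Step 1 — V^2 = 13.16^2 = 173.1856
Step 2 — 0.5 * rho * V^2 = 0.5 * 1025 * 173.1856 = 88757.62
Step 3 — Rw = 88757.62 * 961 * 0.000042 ≈ 3582.4 N (5 s.f.)

3582.4 N


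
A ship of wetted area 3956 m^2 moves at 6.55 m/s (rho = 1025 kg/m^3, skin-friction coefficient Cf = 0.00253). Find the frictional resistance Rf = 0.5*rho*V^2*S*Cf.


Formula: Rf = 0.5 * rho * V^2 * S * Cf
Step 1 — V^2 = 6.55^2 = 42.9025
Step 2 — 0.5 * rho * V^2 = 0.5 * 1025 * 42.9025 = 21987.53125
Step 3 — Rf = 21987.53125 * 3956 * 0.00253 ≈ 220070 N (5 s.f.)

220070 N


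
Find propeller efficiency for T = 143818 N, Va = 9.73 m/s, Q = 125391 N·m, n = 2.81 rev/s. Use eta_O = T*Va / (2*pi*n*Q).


Formula: eta = T * Va / (2 * pi * n * Q)
Step 1 — numerator = T * Va = 143818 * 9.73 = 1399349.14
Step 2 — 2 * pi * n = 2 * pi * 2.81 = 17.655751
Step 3 — denominator = 17.655751 * 125391 = 2213872.27
Step 4 — eta = 1399349.14 / 2213872.27 ≈ 0.63208 (5 s.f.)

0.63208


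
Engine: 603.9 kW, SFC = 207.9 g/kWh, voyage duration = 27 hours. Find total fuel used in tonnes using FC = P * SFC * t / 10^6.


Formula: FC (tonnes) = P * SFC * t / 1,000,000
Step 1 — P * SFC * t = 603.9 * 207.9 * 27 = 3389871.87 g
Step 2 — FC (tonnes) = 3389871.87 / 1,000,000 ≈ 3.3899 tonnes (5 s.f.)

3.3899 tonnes


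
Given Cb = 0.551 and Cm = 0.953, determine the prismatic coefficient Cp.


Formula: Cp = Cb / Cm
Substituting: Cp = 0.551 / 0.953
Result: Cp ≈ 0.57817 (5 s.f.)

0.57817


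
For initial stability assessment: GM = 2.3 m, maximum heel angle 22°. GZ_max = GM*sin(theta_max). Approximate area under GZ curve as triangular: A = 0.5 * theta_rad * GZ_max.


Formula: GZ_max = GM * sin(theta); Area = 0.5 * theta_rad * GZ_max
Step 1 — GZ_max = 2.3 * sin(22°) = 2.3 * 0.374607 = 0.861596 m
Step 2 — theta_rad = 22 * pi/180 = 0.383972 rad
Step 3 — Area = 0.5 * 0.383972 * 0.861596 ≈ 0.16541 m·rad (5 s.f.)

0.16541 m·rad


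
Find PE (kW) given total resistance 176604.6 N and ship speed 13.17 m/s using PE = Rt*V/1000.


Formula: PE = Rt * V / 1000 (kW)
Step 1 — PE (W) = 176604.6 * 13.17 = 2325882.582 W
Step 2 — PE (kW) = 2325882.582 / 1000 ≈ 2325.9 kW (5 s.f.)

2325.9 kW


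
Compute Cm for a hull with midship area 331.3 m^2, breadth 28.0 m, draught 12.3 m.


Formula: Cm = Am / (B * T)
Step 1 — B * T = 28.0 * 12.3 = 344.4 m^2
Step 2 — Cm = 331.3 / 344.4 ≈ 0.96196 (5 s.f.)

0.96196


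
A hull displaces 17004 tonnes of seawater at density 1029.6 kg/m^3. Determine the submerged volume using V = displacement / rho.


Formula: V = mass / rho
Step 1 — convert tonnes to kg: 17004 t * 1000 = 17004000 kg
Step 2 — V = 17004000 / 1029.6 ≈ 16515 m^3 (5 s.f.)

16515 m^3


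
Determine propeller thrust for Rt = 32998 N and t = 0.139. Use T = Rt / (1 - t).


Formula: T = Rt / (1 - t)
Step 1 — (1 - t) = 1 - 0.139 = 0.861
Step 2 — T = 32998 / 0.861 ≈ 38325 N (5 s.f.)

38325 N


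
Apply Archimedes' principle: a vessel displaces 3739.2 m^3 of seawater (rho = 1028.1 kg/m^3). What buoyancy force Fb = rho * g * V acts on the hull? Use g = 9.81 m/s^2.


Formula: Fb = rho * g * V
Substituting: Fb = 1028.1 * 9.81 * 3739.2
Intermediate: 1028.1 * 9.81 = 10085.661
Result: Fb = 10085.661 * 3739.2 ≈ 37712000 N (5 s.f.)

37712000 N


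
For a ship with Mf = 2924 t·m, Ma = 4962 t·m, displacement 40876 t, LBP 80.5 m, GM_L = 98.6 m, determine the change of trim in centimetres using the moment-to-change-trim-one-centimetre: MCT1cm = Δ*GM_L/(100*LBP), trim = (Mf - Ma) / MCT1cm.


Formula: net trimming moment = Mf - Ma; MCT1cm = Δ*GM_L/(100*LBP); trim = net moment / MCT1cm
Step 1 — net trimming moment = 2924 - 4962 = -2038 t·m
Step 2 — MCT1cm = 40876 * 98.6 / (100 * 80.5) = 500.6675 t·m/cm
Step 3 — trim = -2038 / 500.6675 ≈ -4.0706 cm (5 s.f.)

-4.0706 cm


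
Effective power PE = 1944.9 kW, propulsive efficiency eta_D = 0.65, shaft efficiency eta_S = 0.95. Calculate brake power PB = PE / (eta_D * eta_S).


Formula: PB = PE / (eta_D * eta_S)
Step 1 — combined efficiency = eta_D * eta_S = 0.65 * 0.95 = 0.6175
Step 2 — PB = 1944.9 / 0.6175 ≈ 3149.6 kW (5 s.f.)

3149.6 kW


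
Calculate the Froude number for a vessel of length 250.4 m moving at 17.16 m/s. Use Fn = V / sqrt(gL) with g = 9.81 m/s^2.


Formula: Fn = V / sqrt(g * L)
Step 1 — g * L = 9.81 * 250.4 = 2456.424
Step 2 — sqrt(g * L) = sqrt(2456.424) = 49.562324
Step 3 — Fn = 17.16 / 49.562324 ≈ 0.34623 (5 s.f.)

0.34623


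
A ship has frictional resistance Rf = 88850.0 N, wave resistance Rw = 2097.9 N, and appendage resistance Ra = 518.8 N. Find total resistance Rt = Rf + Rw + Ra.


Formula: Rt = Rf + Rw + Ra
Substituting: Rt = 88850.0 + 2097.9 + 518.8
Result: Rt = 91466.7 N

91466.7 N


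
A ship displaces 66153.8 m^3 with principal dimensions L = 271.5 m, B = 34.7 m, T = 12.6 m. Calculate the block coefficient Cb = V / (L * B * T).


Formula: Cb = V / (L * B * T)
Step 1 — L * B * T = 271.5 * 34.7 * 12.6 = 118705.23 m^3
Step 2 — Cb = 66153.8 / 118705.23 ≈ 0.55729 (5 s.f.)

0.55729


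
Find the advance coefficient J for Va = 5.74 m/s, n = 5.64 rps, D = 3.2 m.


Formula: J = Va / (n * D)
Step 1 — n * D = 5.64 * 3.2 = 18.048
Step 2 — J = 5.74 / 18.048 ≈ 0.31804 (5 s.f.)

0.31804


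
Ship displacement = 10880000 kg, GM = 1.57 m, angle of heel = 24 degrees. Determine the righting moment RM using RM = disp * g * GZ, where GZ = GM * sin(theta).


Formula: GZ = GM * sin(theta); RM = disp * g * GZ
Step 1 — GZ = 1.57 * sin(24°) = 1.57 * 0.406737 = 0.638577 m
Step 2 — RM = 10880000 * 9.81 * 0.638577 ≈ 68157000 N·m (5 s.f.)

68157000 N·m


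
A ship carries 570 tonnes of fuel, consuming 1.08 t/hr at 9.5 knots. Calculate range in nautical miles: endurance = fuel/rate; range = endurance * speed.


Formula: endurance = fuel / rate; range = endurance * speed
Step 1 — endurance = 570 / 1.08 = 527.7778 hours
Step 2 — range = 527.7778 * 9.5 ≈ 5013.9 nautical miles (5 s.f.)

5013.9 NM


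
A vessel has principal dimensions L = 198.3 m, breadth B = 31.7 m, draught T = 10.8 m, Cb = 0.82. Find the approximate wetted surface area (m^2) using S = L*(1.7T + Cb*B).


Formula: S = 1.7*L*T + V/T with V = Cb*L*B*T, i.e. S = L * (1.7*T + Cb*B)
Step 1 — 1.7*T = 1.7 * 10.8 = 18.36 m
Step 2 — Cb*B = 0.82 * 31.7 = 25.994 m
Step 3 — 1.7*T + Cb*B = 18.36 + 25.994 = 44.354 m
Step 4 — S = 198.3 * 44.354 ≈ 8795.4 m^2 (5 s.f.)

8795.4 m^2


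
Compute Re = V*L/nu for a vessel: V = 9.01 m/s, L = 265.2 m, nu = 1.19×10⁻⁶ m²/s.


Formula: Re = V * L / nu
Step 1 — V * L = 9.01 * 265.2 = 2389.452 m^2/s
Step 2 — Re = 2389.452 / 1.19e-6 = 2.01e+09

2.01e+09


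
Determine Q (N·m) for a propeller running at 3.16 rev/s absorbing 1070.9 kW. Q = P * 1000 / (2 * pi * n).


Formula: Q = P_W / (2 * pi * n)
Step 1 — P_W = 1070.9 kW * 1000 = 1070900.0 W
Step 2 — 2 * pi * n = 2 * pi * 3.16 = 19.854866
Step 3 — Q = 1070900.0 / 19.854866 ≈ 53936 N·m (5 s.f.)

53936 N·m


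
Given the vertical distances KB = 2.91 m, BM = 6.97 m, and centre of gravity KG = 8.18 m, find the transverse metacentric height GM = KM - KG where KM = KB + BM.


Formula: GM = KB + BM - KG
Step 1 — KM = KB + BM = 2.91 + 6.97 = 9.88 m
Step 2 — GM = KM - KG = 9.88 - 8.18 = 1.7 m

1.7 m


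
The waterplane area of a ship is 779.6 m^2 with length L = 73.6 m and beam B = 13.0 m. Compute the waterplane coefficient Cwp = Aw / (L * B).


Formula: Cwp = Aw / (L * B)
Step 1 — L * B = 73.6 * 13.0 = 956.8 m^2
Step 2 — Cwp = 779.6 / 956.8 ≈ 0.81480 (5 s.f.)

0.81480


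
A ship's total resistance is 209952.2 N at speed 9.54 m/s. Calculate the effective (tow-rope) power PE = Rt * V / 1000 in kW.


Formula: PE = Rt * V / 1000 (kW)
Step 1 — PE (W) = 209952.2 * 9.54 = 2002943.988 W
Step 2 — PE (kW) = 2002943.988 / 1000 ≈ 2002.9 kW (5 s.f.)

2002.9 kW


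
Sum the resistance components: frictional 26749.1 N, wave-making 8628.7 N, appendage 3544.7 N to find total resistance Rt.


Formula: Rt = Rf + Rw + Ra
Substituting: Rt = 26749.1 + 8628.7 + 3544.7
Result: Rt = 38922.5 N

38922.5 N


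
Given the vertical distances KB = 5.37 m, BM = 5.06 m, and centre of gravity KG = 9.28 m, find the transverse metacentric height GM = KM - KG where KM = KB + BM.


Formula: GM = KB + BM - KG
Step 1 — KM = KB + BM = 5.37 + 5.06 = 10.43 m
Step 2 — GM = KM - KG = 10.43 - 9.28 = 1.15 m

1.15 m


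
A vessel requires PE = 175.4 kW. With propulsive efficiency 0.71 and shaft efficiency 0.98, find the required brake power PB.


Formula: PB = PE / (eta_D * eta_S)
Step 1 — combined efficiency = eta_D * eta_S = 0.71 * 0.98 = 0.6958
Step 2 — PB = 175.4 / 0.6958 ≈ 252.08 kW (5 s.f.)

252.08 kW


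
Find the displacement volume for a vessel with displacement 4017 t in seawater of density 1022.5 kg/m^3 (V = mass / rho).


Formula: V = mass / rho
Step 1 — convert tonnes to kg: 4017 t * 1000 = 4017000 kg
Step 2 — V = 4017000 / 1022.5 ≈ 3928.6 m^3 (5 s.f.)

3928.6 m^3


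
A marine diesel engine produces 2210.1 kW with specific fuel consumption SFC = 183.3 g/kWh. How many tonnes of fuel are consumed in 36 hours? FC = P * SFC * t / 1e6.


Formula: FC (tonnes) = P * SFC * t / 1,000,000
Step 1 — P * SFC * t = 2210.1 * 183.3 * 36 = 14584007.88 g
Step 2 — FC (tonnes) = 14584007.88 / 1,000,000 ≈ 14.584 tonnes (5 s.f.)

14.584 tonnes


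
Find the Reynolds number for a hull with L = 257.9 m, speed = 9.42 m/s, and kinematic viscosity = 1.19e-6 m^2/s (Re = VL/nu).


Formula: Re = V * L / nu
Step 1 — V * L = 9.42 * 257.9 = 2429.418 m^2/s
Step 2 — Re = 2429.418 / 1.19e-6 = 2.04e+09

2.04e+09


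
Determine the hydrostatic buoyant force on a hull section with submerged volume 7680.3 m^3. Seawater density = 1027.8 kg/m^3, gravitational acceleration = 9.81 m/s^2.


Formula: Fb = rho * g * V
Substituting: Fb = 1027.8 * 9.81 * 7680.3
Intermediate: 1027.8 * 9.81 = 10082.718
Result: Fb = 10082.718 * 7680.3 ≈ 77438000 N (5 s.f.)

77438000 N


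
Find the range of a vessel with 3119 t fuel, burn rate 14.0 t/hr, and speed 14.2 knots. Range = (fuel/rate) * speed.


Formula: endurance = fuel / rate; range = endurance * speed
Step 1 — endurance = 3119 / 14.0 = 222.7857 hours
Step 2 — range = 222.7857 * 14.2 ≈ 3163.6 nautical miles (5 s.f.)

3163.6 NM


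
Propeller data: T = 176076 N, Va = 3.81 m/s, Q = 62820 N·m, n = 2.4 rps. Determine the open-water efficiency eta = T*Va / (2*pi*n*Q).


Formula: eta = T * Va / (2 * pi * n * Q)
Step 1 — numerator = T * Va = 176076 * 3.81 = 670849.56
Step 2 — 2 * pi * n = 2 * pi * 2.4 = 15.079645
Step 3 — denominator = 15.079645 * 62820 = 947303.3
Step 4 — eta = 670849.56 / 947303.3 ≈ 0.70817 (5 s.f.)

0.70817


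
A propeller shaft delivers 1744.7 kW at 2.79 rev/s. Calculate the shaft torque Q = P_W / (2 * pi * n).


Formula: Q = P_W / (2 * pi * n)
Step 1 — P_W = 1744.7 kW * 1000 = 1744700.0 W
Step 2 — 2 * pi * n = 2 * pi * 2.79 = 17.530087
Step 3 — Q = 1744700.0 / 17.530087 ≈ 99526 N·m (5 s.f.)

99526 N·m


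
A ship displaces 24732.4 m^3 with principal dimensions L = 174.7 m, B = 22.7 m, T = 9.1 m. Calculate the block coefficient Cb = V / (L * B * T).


Formula: Cb = V / (L * B * T)
Step 1 — L * B * T = 174.7 * 22.7 * 9.1 = 36087.779 m^3
Step 2 — Cb = 24732.4 / 36087.779 ≈ 0.68534 (5 s.f.)

0.68534


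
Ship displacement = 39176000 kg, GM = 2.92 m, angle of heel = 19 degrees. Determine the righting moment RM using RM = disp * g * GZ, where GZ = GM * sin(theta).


Formula: GZ = GM * sin(theta); RM = disp * g * GZ
Step 1 — GZ = 2.92 * sin(19°) = 2.92 * 0.325568 = 0.950659 m
Step 2 — RM = 39176000 * 9.81 * 0.950659 ≈ 365350000 N·m (5 s.f.)

365350000 N·m


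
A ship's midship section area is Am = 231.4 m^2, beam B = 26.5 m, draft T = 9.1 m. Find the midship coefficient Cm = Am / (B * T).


Formula: Cm = Am / (B * T)
Step 1 — B * T = 26.5 * 9.1 = 241.15 m^2
Step 2 — Cm = 231.4 / 241.15 ≈ 0.95957 (5 s.f.)

0.95957


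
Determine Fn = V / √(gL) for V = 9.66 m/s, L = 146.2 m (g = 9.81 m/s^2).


Formula: Fn = V / sqrt(g * L)
Step 1 — g * L = 9.81 * 146.2 = 1434.222
Step 2 — sqrt(g * L) = sqrt(1434.222) = 37.871124
Step 3 — Fn = 9.66 / 37.871124 ≈ 0.25508 (5 s.f.)

0.25508


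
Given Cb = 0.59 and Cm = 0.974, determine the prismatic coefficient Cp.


Formula: Cp = Cb / Cm
Substituting: Cp = 0.59 / 0.974
Result: Cp ≈ 0.60575 (5 s.f.)

0.60575


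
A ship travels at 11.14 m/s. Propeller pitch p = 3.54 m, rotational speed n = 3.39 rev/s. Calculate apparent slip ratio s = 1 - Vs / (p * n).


Formula: s = 1 - Vs / (p * n)
Step 1 — p * n = 3.54 * 3.39 = 12.0006
Step 2 — Vs / (p*n) = 11.14 / 12.0006 = 0.928287 (6 d.p.)
Step 3 — s = 1 - 0.928287 = 0.071713

0.071713


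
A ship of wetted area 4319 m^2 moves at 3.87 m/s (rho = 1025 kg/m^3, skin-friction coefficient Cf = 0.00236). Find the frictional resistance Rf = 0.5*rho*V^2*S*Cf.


Formula: Rf = 0.5 * rho * V^2 * S * Cf
Step 1 — V^2 = 3.87^2 = 14.9769
Step 2 — 0.5 * rho * V^2 = 0.5 * 1025 * 14.9769 = 7675.66125
Step 3 — Rf = 7675.66125 * 4319 * 0.00236 ≈ 78237 N (5 s.f.)

78237 N


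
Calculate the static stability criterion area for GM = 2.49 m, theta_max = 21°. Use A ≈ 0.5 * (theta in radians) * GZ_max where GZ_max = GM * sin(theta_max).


Formula: GZ_max = GM * sin(theta); Area = 0.5 * theta_rad * GZ_max
Step 1 — GZ_max = 2.49 * sin(21°) = 2.49 * 0.358368 = 0.892336 m
Step 2 — theta_rad = 21 * pi/180 = 0.366519 rad
Step 3 — Area = 0.5 * 0.366519 * 0.892336 ≈ 0.16353 m·rad (5 s.f.)

0.16353 m·rad


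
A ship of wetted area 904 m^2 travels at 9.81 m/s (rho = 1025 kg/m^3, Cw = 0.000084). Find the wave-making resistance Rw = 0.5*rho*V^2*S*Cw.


Formula: Rw = 0.5 * rho * V^2 * S * Cw
Step 1 — V^2 = 9.81^2 = 96.2361
Step 2 — 0.5 * rho * V^2 = 0.5 * 1025 * 96.2361 = 49321.00125
Step 3 — Rw = 49321.00125 * 904 * 0.000084 ≈ 3745.2 N (5 s.f.)

3745.2 N


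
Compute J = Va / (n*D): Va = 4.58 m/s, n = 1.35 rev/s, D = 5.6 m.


Formula: J = Va / (n * D)
Step 1 — n * D = 1.35 * 5.6 = 7.56
Step 2 — J = 4.58 / 7.56 ≈ 0.60582 (5 s.f.)

0.60582


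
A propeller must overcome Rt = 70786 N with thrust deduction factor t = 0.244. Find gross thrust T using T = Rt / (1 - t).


Formula: T = Rt / (1 - t)
Step 1 — (1 - t) = 1 - 0.244 = 0.756
Step 2 — T = 70786 / 0.756 ≈ 93632 N (5 s.f.)

93632 N


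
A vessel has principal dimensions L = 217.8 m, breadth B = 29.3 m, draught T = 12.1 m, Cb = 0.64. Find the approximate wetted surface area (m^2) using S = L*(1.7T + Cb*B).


Formula: S = 1.7*L*T + V/T with V = Cb*L*B*T, i.e. S = L * (1.7*T + Cb*B)
Step 1 — 1.7*T = 1.7 * 12.1 = 20.57 m
Step 2 — Cb*B = 0.64 * 29.3 = 18.752 m
Step 3 — 1.7*T + Cb*B = 20.57 + 18.752 = 39.322 m
Step 4 — S = 217.8 * 39.322 ≈ 8564.3 m^2 (5 s.f.)

8564.3 m^2


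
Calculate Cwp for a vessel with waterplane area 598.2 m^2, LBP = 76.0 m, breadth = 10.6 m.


Formula: Cwp = Aw / (L * B)
Step 1 — L * B = 76.0 * 10.6 = 805.6 m^2
Step 2 — Cwp = 598.2 / 805.6 ≈ 0.74255 (5 s.f.)

0.74255


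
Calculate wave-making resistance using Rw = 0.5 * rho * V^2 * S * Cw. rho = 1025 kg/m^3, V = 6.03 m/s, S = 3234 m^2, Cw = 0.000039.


Formula: Rw = 0.5 * rho * V^2 * S * Cw
Step 1 — V^2 = 6.03^2 = 36.3609
Step 2 — 0.5 * rho * V^2 = 0.5 * 1025 * 36.3609 = 18634.96125
Step 3 — Rw = 18634.96125 * 3234 * 0.000039 ≈ 2350.4 N (5 s.f.)

2350.4 N


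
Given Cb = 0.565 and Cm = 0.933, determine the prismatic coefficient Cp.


Formula: Cp = Cb / Cm
Substituting: Cp = 0.565 / 0.933
Result: Cp ≈ 0.60557 (5 s.f.)

0.60557


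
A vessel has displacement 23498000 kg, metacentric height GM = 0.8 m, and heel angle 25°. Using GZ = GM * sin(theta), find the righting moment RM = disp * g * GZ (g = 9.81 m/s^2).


Formula: GZ = GM * sin(theta); RM = disp * g * GZ
Step 1 — GZ = 0.8 * sin(25°) = 0.8 * 0.422618 = 0.338094 m
Step 2 — RM = 23498000 * 9.81 * 0.338094 ≈ 77936000 N·m (5 s.f.)

77936000 N·m


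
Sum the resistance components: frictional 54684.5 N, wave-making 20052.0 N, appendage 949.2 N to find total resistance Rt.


Formula: Rt = Rf + Rw + Ra
Substituting: Rt = 54684.5 + 20052.0 + 949.2
Result: Rt = 75685.7 N

75685.7 N


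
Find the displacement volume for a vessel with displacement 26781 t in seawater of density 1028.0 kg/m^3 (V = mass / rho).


Formula: V = mass / rho
Step 1 — convert tonnes to kg: 26781 t * 1000 = 26781000 kg
Step 2 — V = 26781000 / 1028.0 ≈ 26052 m^3 (5 s.f.)

26052 m^3


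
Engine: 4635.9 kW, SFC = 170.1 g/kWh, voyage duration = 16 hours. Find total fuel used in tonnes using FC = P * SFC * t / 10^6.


Formula: FC (tonnes) = P * SFC * t / 1,000,000
Step 1 — P * SFC * t = 4635.9 * 170.1 * 16 = 12617065.44 g
Step 2 — FC (tonnes) = 12617065.44 / 1,000,000 ≈ 12.617 tonnes (5 s.f.)

12.617 tonnes


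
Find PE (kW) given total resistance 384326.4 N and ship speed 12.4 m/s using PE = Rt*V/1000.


Formula: PE = Rt * V / 1000 (kW)
Step 1 — PE (W) = 384326.4 * 12.4 = 4765647.36 W
Step 2 — PE (kW) = 4765647.36 / 1000 ≈ 4765.6 kW (5 s.f.)

4765.6 kW


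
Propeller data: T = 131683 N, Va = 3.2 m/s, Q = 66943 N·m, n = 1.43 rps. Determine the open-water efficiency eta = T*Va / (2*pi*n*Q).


Formula: eta = T * Va / (2 * pi * n * Q)
Step 1 — numerator = T * Va = 131683 * 3.2 = 421385.6
Step 2 — 2 * pi * n = 2 * pi * 1.43 = 8.984955
Step 3 — denominator = 8.984955 * 66943 = 601479.84
Step 4 — eta = 421385.6 / 601479.84 ≈ 0.70058 (5 s.f.)

0.70058


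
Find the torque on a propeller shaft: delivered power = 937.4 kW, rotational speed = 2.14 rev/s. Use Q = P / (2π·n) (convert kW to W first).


Formula: Q = P_W / (2 * pi * n)
Step 1 — P_W = 937.4 kW * 1000 = 937400.0 W
Step 2 — 2 * pi * n = 2 * pi * 2.14 = 13.446017
Step 3 — Q = 937400.0 / 13.446017 ≈ 69716 N·m (5 s.f.)

69716 N·m


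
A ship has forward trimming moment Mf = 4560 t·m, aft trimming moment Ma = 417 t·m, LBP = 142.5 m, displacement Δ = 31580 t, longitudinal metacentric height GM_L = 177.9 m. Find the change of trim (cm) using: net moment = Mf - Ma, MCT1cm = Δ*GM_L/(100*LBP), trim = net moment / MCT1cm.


Formula: net trimming moment = Mf - Ma; MCT1cm = Δ*GM_L/(100*LBP); trim = net moment / MCT1cm
Step 1 — net trimming moment = 4560 - 417 = 4143 t·m
Step 2 — MCT1cm = 31580 * 177.9 / (100 * 142.5) = 394.2514 t·m/cm
Step 3 — trim = 4143 / 394.2514 ≈ 10.509 cm (5 s.f.)

10.509 cm


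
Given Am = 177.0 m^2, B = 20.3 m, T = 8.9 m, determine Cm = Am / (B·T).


Formula: Cm = Am / (B * T)
Step 1 — B * T = 20.3 * 8.9 = 180.67 m^2
Step 2 — Cm = 177.0 / 180.67 ≈ 0.97969 (5 s.f.)

0.97969


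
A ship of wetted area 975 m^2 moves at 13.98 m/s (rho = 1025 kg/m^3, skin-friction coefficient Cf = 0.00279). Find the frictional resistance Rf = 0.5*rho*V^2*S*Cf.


Formula: Rf = 0.5 * rho * V^2 * S * Cf
Step 1 — V^2 = 13.98^2 = 195.4404
Step 2 — 0.5 * rho * V^2 = 0.5 * 1025 * 195.4404 = 100163.205
Step 3 — Rf = 100163.205 * 975 * 0.00279 ≈ 272470 N (5 s.f.)

272470 N


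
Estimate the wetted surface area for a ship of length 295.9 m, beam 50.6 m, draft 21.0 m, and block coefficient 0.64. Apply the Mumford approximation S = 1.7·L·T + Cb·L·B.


Formula: S = 1.7*L*T + V/T with V = Cb*L*B*T, i.e. S = L * (1.7*T + Cb*B)
Step 1 — 1.7*T = 1.7 * 21.0 = 35.7 m
Step 2 — Cb*B = 0.64 * 50.6 = 32.384 m
Step 3 — 1.7*T + Cb*B = 35.7 + 32.384 = 68.084 m
Step 4 — S = 295.9 * 68.084 ≈ 20146 m^2 (5 s.f.)

20146 m^2


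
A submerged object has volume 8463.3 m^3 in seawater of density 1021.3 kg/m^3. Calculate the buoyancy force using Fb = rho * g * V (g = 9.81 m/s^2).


Formula: Fb = rho * g * V
Substituting: Fb = 1021.3 * 9.81 * 8463.3
Intermediate: 1021.3 * 9.81 = 10018.953
Result: Fb = 10018.953 * 8463.3 ≈ 84793000 N (5 s.f.)

84793000 N


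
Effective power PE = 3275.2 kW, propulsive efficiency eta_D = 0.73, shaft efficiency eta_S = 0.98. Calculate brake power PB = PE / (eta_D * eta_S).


Formula: PB = PE / (eta_D * eta_S)
Step 1 — combined efficiency = eta_D * eta_S = 0.73 * 0.98 = 0.7154
Step 2 — PB = 3275.2 / 0.7154 ≈ 4578.1 kW (5 s.f.)

4578.1 kW


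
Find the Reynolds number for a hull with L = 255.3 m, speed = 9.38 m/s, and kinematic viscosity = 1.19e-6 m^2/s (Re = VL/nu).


Formula: Re = V * L / nu
Step 1 — V * L = 9.38 * 255.3 = 2394.714 m^2/s
Step 2 — Re = 2394.714 / 1.19e-6 = 2.01e+09

2.01e+09


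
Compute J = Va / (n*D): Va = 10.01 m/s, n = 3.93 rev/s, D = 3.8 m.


Formula: J = Va / (n * D)
Step 1 — n * D = 3.93 * 3.8 = 14.934
Step 2 — J = 10.01 / 14.934 ≈ 0.67028 (5 s.f.)

0.67028


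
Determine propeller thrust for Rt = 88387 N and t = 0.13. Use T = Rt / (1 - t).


Formula: T = Rt / (1 - t)
Step 1 — (1 - t) = 1 - 0.13 = 0.87
Step 2 — T = 88387 / 0.87 ≈ 101590 N (5 s.f.)

101590 N


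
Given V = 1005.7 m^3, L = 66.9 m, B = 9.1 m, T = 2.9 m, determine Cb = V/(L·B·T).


Formula: Cb = V / (L * B * T)
Step 1 — L * B * T = 66.9 * 9.1 * 2.9 = 1765.491 m^3
Step 2 — Cb = 1005.7 / 1765.491 ≈ 0.56964 (5 s.f.)

0.56964


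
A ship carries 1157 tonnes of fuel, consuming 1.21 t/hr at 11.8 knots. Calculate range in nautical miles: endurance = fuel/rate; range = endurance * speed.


Formula: endurance = fuel / rate; range = endurance * speed
Step 1 — endurance = 1157 / 1.21 = 956.1983 hours
Step 2 — range = 956.1983 * 11.8 ≈ 11283 nautical miles (5 s.f.)

11283 NM


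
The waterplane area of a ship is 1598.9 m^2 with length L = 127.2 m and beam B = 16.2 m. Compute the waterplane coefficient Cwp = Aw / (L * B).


Formula: Cwp = Aw / (L * B)
Step 1 — L * B = 127.2 * 16.2 = 2060.64 m^2
Step 2 — Cwp = 1598.9 / 2060.64 ≈ 0.77592 (5 s.f.)

0.77592


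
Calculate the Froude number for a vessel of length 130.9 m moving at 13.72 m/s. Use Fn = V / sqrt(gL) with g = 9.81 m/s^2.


Formula: Fn = V / sqrt(g * L)
Step 1 — g * L = 9.81 * 130.9 = 1284.129
Step 2 — sqrt(g * L) = sqrt(1284.129) = 35.834746
Step 3 — Fn = 13.72 / 35.834746 ≈ 0.38287 (5 s.f.)

0.38287


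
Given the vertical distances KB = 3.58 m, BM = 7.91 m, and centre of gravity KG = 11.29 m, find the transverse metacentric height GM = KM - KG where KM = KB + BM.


Formula: GM = KB + BM - KG
Step 1 — KM = KB + BM = 3.58 + 7.91 = 11.49 m
Step 2 — GM = KM - KG = 11.49 - 11.29 = 0.2 m

0.2 m


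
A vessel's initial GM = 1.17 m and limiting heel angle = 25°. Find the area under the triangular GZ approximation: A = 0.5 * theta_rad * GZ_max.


Formula: GZ_max = GM * sin(theta); Area = 0.5 * theta_rad * GZ_max
Step 1 — GZ_max = 1.17 * sin(25°) = 1.17 * 0.422618 = 0.494463 m
Step 2 — theta_rad = 25 * pi/180 = 0.436332 rad
Step 3 — Area = 0.5 * 0.436332 * 0.494463 ≈ 0.10788 m·rad (5 s.f.)

0.10788 m·rad


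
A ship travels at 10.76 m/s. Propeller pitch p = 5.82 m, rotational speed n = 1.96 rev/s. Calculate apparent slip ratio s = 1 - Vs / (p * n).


Formula: s = 1 - Vs / (p * n)
Step 1 — p * n = 5.82 * 1.96 = 11.4072
Step 2 — Vs / (p*n) = 10.76 / 11.4072 = 0.943264 (6 d.p.)
Step 3 — s = 1 - 0.943264 = 0.056736

0.056736


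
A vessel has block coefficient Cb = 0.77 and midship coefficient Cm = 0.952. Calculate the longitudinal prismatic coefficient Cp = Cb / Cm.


Formula: Cp = Cb / Cm
Substituting: Cp = 0.77 / 0.952
Result: Cp ≈ 0.80882 (5 s.f.)

0.80882


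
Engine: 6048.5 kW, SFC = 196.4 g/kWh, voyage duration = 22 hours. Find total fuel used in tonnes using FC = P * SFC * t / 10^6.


Formula: FC (tonnes) = P * SFC * t / 1,000,000
Step 1 — P * SFC * t = 6048.5 * 196.4 * 22 = 26134358.8 g
Step 2 — FC (tonnes) = 26134358.8 / 1,000,000 ≈ 26.134 tonnes (5 s.f.)

26.134 tonnes


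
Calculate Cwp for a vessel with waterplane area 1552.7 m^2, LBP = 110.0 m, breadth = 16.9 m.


Formula: Cwp = Aw / (L * B)
Step 1 — L * B = 110.0 * 16.9 = 1859.0 m^2
Step 2 — Cwp = 1552.7 / 1859.0 ≈ 0.83523 (5 s.f.)

0.83523


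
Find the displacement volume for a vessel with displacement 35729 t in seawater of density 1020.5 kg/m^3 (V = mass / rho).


Formula: V = mass / rho
Step 1 — convert tonnes to kg: 35729 t * 1000 = 35729000 kg
Step 2 — V = 35729000 / 1020.5 ≈ 35011 m^3 (5 s.f.)

35011 m^3


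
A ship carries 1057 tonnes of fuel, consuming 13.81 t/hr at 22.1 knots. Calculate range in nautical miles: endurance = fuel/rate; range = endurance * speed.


Formula: endurance = fuel / rate; range = endurance * speed
Step 1 — endurance = 1057 / 13.81 = 76.5387 hours
Step 2 — range = 76.5387 * 22.1 ≈ 1691.5 nautical miles (5 s.f.)

1691.5 NM


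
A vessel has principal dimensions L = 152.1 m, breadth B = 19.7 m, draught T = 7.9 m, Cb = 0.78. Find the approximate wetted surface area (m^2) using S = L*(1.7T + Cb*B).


Formula: S = 1.7*L*T + V/T with V = Cb*L*B*T, i.e. S = L * (1.7*T + Cb*B)
Step 1 — 1.7*T = 1.7 * 7.9 = 13.43 m
Step 2 — Cb*B = 0.78 * 19.7 = 15.366 m
Step 3 — 1.7*T + Cb*B = 13.43 + 15.366 = 28.796 m
Step 4 — S = 152.1 * 28.796 ≈ 4379.9 m^2 (5 s.f.)

4379.9 m^2


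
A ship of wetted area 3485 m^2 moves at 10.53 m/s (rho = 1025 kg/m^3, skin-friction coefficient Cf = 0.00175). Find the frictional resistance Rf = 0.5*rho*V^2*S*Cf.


Formula: Rf = 0.5 * rho * V^2 * S * Cf
Step 1 — V^2 = 10.53^2 = 110.8809
Step 2 — 0.5 * rho * V^2 = 0.5 * 1025 * 110.8809 = 56826.46125
Step 3 — Rf = 56826.46125 * 3485 * 0.00175 ≈ 346570 N (5 s.f.)

346570 N


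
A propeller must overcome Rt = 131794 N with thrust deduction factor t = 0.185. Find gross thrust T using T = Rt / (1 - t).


Formula: T = Rt / (1 - t)
Step 1 — (1 - t) = 1 - 0.185 = 0.815
Step 2 — T = 131794 / 0.815 ≈ 161710 N (5 s.f.)

161710 N


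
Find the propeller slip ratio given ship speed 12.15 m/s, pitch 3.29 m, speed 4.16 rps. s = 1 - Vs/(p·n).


Formula: s = 1 - Vs / (p * n)
Step 1 — p * n = 3.29 * 4.16 = 13.6864
Step 2 — Vs / (p*n) = 12.15 / 13.6864 = 0.887743 (6 d.p.)
Step 3 — s = 1 - 0.887743 = 0.112257

0.112257


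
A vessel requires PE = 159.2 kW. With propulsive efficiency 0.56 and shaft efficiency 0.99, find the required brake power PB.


Formula: PB = PE / (eta_D * eta_S)
Step 1 — combined efficiency = eta_D * eta_S = 0.56 * 0.99 = 0.5544
Step 2 — PB = 159.2 / 0.5544 ≈ 287.16 kW (5 s.f.)

287.16 kW


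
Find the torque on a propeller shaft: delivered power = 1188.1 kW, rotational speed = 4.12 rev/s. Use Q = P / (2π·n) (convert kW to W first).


Formula: Q = P_W / (2 * pi * n)
Step 1 — P_W = 1188.1 kW * 1000 = 1188100.0 W
Step 2 — 2 * pi * n = 2 * pi * 4.12 = 25.886723
Step 3 — Q = 1188100.0 / 25.886723 ≈ 45896 N·m (5 s.f.)

45896 N·m


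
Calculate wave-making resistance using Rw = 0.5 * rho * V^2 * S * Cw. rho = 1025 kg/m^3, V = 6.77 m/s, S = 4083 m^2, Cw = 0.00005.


Formula: Rw = 0.5 * rho * V^2 * S * Cw
Step 1 — V^2 = 6.77^2 = 45.8329
Step 2 — 0.5 * rho * V^2 = 0.5 * 1025 * 45.8329 = 23489.36125
Step 3 — Rw = 23489.36125 * 4083 * 0.00005 ≈ 4795.4 N (5 s.f.)

4795.4 N


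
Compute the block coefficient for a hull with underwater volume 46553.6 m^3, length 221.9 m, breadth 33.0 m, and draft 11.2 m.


Formula: Cb = V / (L * B * T)
Step 1 — L * B * T = 221.9 * 33.0 * 11.2 = 82014.24 m^3
Step 2 — Cb = 46553.6 / 82014.24 ≈ 0.56763 (5 s.f.)

0.56763


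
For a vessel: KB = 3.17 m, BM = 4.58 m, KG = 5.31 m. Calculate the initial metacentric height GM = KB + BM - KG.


Formula: GM = KB + BM - KG
Step 1 — KM = KB + BM = 3.17 + 4.58 = 7.75 m
Step 2 — GM = KM - KG = 7.75 - 5.31 = 2.44 m

2.44 m


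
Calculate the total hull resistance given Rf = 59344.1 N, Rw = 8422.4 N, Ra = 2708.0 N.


Formula: Rt = Rf + Rw + Ra
Substituting: Rt = 59344.1 + 8422.4 + 2708.0
Result: Rt = 70474.5 N

70474.5 N


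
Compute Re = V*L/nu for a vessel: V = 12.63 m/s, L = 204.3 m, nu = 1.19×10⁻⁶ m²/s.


Formula: Re = V * L / nu
Step 1 — V * L = 12.63 * 204.3 = 2580.309 m^2/s
Step 2 — Re = 2580.309 / 1.19e-6 = 2.17e+09

2.17e+09
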